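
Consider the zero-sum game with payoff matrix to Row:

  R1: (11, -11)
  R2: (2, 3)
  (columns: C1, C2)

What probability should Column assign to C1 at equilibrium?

Row minima: R1 → -11, R2 → 2; maximin = 2.
Column maxima: C1 → 11, C2 → 3; minimax = 3.
2 ≠ 3, so there is no saddle point; optimal play is mixed.
Let Row play R1 with probability p. Expected payoff against C1: 11p + 2(1−p) = 9p + 2; against C2: (-11)p + 3(1−p) = −14p + 3.
Setting these equal: 9p + 2 = −14p + 3 ⇒ 23p = 1 ⇒ p = 1/23, and the value is (9)·(1/23) + 2 = 55/23.
For Column: with q = P(C1), equating R1's and R2's payoffs gives 22q − 11 = −q + 3 ⇒ q = 14/23.

14/23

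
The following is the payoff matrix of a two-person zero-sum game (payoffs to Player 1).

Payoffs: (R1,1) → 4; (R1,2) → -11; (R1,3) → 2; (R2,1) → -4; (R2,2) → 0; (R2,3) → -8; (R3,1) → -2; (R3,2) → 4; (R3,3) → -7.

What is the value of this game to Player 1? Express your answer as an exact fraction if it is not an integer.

Row minima: R1 → -11, R2 → -8, R3 → -7; maximin = -7.
Column maxima: 1 → 4, 2 → 4, 3 → 2; minimax = 2.
-7 ≠ 2, so there is no saddle point; optimal play is mixed.
R2 is strictly dominated by R3, so Player 1 never plays it.
1 is strictly dominated by 3 (it gives Player 1 strictly more in every row), so Player 2 never plays it.
On the remaining 2×2 (R1, R3 vs 2, 3):
Let Player 1 play R1 with probability p. Expected payoff against 2: (-11)p + 4(1−p) = −15p + 4; against 3: 2p + (-7)(1−p) = 9p − 7.
Setting these equal: −15p + 4 = 9p − 7 ⇒ −24p = -11 ⇒ p = 11/24, and the value is (-15)·(11/24) + 4 = -23/8.
For Player 2: with q = P(2), equating R1's and R3's payoffs gives −13q + 2 = 11q − 7 ⇒ q = 3/8.

-23/8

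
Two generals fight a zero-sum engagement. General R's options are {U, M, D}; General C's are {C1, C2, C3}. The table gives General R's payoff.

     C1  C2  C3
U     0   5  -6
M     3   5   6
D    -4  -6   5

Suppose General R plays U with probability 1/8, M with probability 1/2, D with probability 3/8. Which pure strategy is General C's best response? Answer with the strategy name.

If General C plays C1, General R's expected payoff is (1/8)·0 + (1/2)·3 + (3/8)·(-4) = 0.
If General C plays C2, General R's expected payoff is (1/8)·5 + (1/2)·5 + (3/8)·(-6) = 7/8.
If General C plays C3, General R's expected payoff is (1/8)·(-6) + (1/2)·6 + (3/8)·5 = 33/8.
General C minimizes General R's payoff; the smallest is 0, so the best response is C1.

C1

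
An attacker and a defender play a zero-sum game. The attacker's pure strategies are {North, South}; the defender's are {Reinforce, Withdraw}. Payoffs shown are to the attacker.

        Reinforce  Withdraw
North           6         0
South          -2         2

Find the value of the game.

6/5

Row minima: North → 0, South → -2; maximin = 0.
Column maxima: Reinforce → 6, Withdraw → 2; minimax = 2.
0 ≠ 2, so there is no saddle point; optimal play is mixed.
Let the attacker play North with probability p. Expected payoff against Reinforce: 6p + (-2)(1−p) = 8p − 2; against Withdraw: 0p + 2(1−p) = −2p + 2.
Setting these equal: 8p − 2 = −2p + 2 ⇒ 10p = 4 ⇒ p = 2/5, and the value is (8)·(2/5) − 2 = 6/5.
For the defender: with q = P(Reinforce), equating North's and South's payoffs gives 6q = −4q + 2 ⇒ q = 1/5.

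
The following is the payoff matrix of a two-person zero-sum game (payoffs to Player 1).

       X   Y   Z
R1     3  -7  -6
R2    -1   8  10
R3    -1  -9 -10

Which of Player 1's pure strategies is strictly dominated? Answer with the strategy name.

R1 gives a strictly higher payoff than R3 against every column: 3 > -1, -7 > -9, -6 > -10.
So R3 is strictly dominated and Player 1 never plays it.

R3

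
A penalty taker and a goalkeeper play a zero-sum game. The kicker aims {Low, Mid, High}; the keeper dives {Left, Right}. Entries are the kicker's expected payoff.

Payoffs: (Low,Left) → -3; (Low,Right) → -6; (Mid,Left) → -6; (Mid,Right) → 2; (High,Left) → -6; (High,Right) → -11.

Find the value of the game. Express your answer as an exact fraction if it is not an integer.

-42/11

Row minima: Low → -6, Mid → -6, High → -11; maximin = -6.
Column maxima: Left → -3, Right → 2; minimax = -3.
-6 ≠ -3, so there is no saddle point; optimal play is mixed.
High is strictly dominated by Low, so the kicker never plays it.
On the remaining 2×2 (Low, Mid vs Left, Right):
Let the kicker play Low with probability p. Expected payoff against Left: (-3)p + (-6)(1−p) = 3p − 6; against Right: (-6)p + 2(1−p) = −8p + 2.
Setting these equal: 3p − 6 = −8p + 2 ⇒ 11p = 8 ⇒ p = 8/11, and the value is (3)·(8/11) − 6 = -42/11.
For the keeper: with q = P(Left), equating Low's and Mid's payoffs gives 3q − 6 = −8q + 2 ⇒ q = 8/11.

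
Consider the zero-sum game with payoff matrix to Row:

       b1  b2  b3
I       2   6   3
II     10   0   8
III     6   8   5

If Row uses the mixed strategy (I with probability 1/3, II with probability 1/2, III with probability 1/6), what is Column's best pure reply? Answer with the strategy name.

b2

If Column plays b1, Row's expected payoff is (1/3)·2 + (1/2)·10 + (1/6)·6 = 20/3.
If Column plays b2, Row's expected payoff is (1/3)·6 + (1/2)·0 + (1/6)·8 = 10/3.
If Column plays b3, Row's expected payoff is (1/3)·3 + (1/2)·8 + (1/6)·5 = 35/6.
Column minimizes Row's payoff; the smallest is 10/3, so the best response is b2.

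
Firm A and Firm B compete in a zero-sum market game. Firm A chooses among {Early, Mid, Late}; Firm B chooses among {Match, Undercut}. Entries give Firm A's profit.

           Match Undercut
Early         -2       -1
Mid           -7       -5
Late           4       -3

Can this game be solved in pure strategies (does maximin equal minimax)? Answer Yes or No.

Row minima: Early → -2, Mid → -7, Late → -3; maximin = -2.
Column maxima: Match → 4, Undercut → -1; minimax = -1.
-2 ≠ -1, so no pure-strategy equilibrium exists.

No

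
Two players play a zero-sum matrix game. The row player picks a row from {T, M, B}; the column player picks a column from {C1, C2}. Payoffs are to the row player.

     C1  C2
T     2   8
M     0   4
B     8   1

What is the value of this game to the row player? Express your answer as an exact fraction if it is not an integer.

62/13

Row minima: T → 2, M → 0, B → 1; maximin = 2.
Column maxima: C1 → 8, C2 → 8; minimax = 8.
2 ≠ 8, so there is no saddle point; optimal play is mixed.
M is strictly dominated by T, so the row player never plays it.
On the remaining 2×2 (T, B vs C1, C2):
Let the row player play T with probability p. Expected payoff against C1: 2p + 8(1−p) = −6p + 8; against C2: 8p + 1(1−p) = 7p + 1.
Setting these equal: −6p + 8 = 7p + 1 ⇒ −13p = -7 ⇒ p = 7/13, and the value is (-6)·(7/13) + 8 = 62/13.
For the column player: with q = P(C1), equating T's and B's payoffs gives −6q + 8 = 7q + 1 ⇒ q = 7/13.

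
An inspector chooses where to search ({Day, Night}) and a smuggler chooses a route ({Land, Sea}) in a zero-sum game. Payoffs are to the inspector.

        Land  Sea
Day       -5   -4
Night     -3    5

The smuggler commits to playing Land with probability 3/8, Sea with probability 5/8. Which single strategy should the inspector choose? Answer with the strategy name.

Night

Expected payoff of Day: (3/8)·(-5) + (5/8)·(-4) = -35/8.
Expected payoff of Night: (3/8)·(-3) + (5/8)·5 = 2.
The largest is 2, so the inspector's best response is Night.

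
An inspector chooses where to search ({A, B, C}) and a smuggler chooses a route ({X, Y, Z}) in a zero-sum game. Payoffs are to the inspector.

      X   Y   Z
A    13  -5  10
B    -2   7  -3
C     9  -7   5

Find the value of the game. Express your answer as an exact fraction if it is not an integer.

Row minima: A → -5, B → -3, C → -7; maximin = -3.
Column maxima: X → 13, Y → 7, Z → 10; minimax = 7.
-3 ≠ 7, so there is no saddle point; optimal play is mixed.
C is strictly dominated by A, so the inspector never plays it.
X is strictly dominated by Z (it gives the inspector strictly more in every row), so the smuggler never plays it.
On the remaining 2×2 (A, B vs Y, Z):
Let the inspector play A with probability p. Expected payoff against Y: (-5)p + 7(1−p) = −12p + 7; against Z: 10p + (-3)(1−p) = 13p − 3.
Setting these equal: −12p + 7 = 13p − 3 ⇒ −25p = -10 ⇒ p = 2/5, and the value is (-12)·(2/5) + 7 = 11/5.
For the smuggler: with q = P(Y), equating A's and B's payoffs gives −15q + 10 = 10q − 3 ⇒ q = 13/25.

11/5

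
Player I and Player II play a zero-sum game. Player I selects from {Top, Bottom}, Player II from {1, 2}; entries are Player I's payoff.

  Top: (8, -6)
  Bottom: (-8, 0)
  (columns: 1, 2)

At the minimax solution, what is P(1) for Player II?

Row minima: Top → -6, Bottom → -8; maximin = -6.
Column maxima: 1 → 8, 2 → 0; minimax = 0.
-6 ≠ 0, so there is no saddle point; optimal play is mixed.
Let Player I play Top with probability p. Expected payoff against 1: 8p + (-8)(1−p) = 16p − 8; against 2: (-6)p + 0(1−p) = −6p.
Setting these equal: 16p − 8 = −6p ⇒ 22p = 8 ⇒ p = 4/11, and the value is (16)·(4/11) − 8 = -24/11.
For Player II: with q = P(1), equating Top's and Bottom's payoffs gives 14q − 6 = −8q ⇒ q = 3/11.

3/11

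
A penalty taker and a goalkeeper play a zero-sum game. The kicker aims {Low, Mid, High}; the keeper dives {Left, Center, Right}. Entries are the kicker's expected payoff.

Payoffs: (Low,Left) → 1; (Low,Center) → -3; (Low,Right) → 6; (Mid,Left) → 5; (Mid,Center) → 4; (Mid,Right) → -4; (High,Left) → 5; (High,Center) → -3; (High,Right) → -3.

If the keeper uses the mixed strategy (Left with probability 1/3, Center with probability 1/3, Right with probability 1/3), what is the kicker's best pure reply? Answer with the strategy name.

Expected payoff of Low: (1/3)·1 + (1/3)·(-3) + (1/3)·6 = 4/3.
Expected payoff of Mid: (1/3)·5 + (1/3)·4 + (1/3)·(-4) = 5/3.
Expected payoff of High: (1/3)·5 + (1/3)·(-3) + (1/3)·(-3) = -1/3.
The largest is 5/3, so the kicker's best response is Mid.

Mid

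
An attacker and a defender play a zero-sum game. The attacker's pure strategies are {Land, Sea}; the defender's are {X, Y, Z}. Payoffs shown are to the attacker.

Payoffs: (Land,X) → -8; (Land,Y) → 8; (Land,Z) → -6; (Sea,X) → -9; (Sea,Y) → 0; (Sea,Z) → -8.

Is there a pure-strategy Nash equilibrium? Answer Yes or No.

Row minima: Land → -8, Sea → -9; maximin = -8.
Column maxima: X → -8, Y → 8, Z → -6; minimax = -8.
maximin = minimax = -8, so a saddle point exists.

Yes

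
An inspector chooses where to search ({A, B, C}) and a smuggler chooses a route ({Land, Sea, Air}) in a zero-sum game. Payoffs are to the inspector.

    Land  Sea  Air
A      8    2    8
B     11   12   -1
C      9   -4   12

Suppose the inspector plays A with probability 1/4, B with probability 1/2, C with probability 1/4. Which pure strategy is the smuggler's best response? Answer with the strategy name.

Air

If the smuggler plays Land, the inspector's expected payoff is (1/4)·8 + (1/2)·11 + (1/4)·9 = 39/4.
If the smuggler plays Sea, the inspector's expected payoff is (1/4)·2 + (1/2)·12 + (1/4)·(-4) = 11/2.
If the smuggler plays Air, the inspector's expected payoff is (1/4)·8 + (1/2)·(-1) + (1/4)·12 = 9/2.
The smuggler minimizes the inspector's payoff; the smallest is 9/2, so the best response is Air.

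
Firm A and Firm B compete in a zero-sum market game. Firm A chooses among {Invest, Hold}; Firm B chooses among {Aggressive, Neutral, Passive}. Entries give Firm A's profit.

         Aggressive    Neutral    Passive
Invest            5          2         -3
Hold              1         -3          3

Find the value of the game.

-3/11

Row minima: Invest → -3, Hold → -3; maximin = -3.
Column maxima: Aggressive → 5, Neutral → 2, Passive → 3; minimax = 2.
-3 ≠ 2, so there is no saddle point; optimal play is mixed.
Aggressive is strictly dominated by Neutral (it gives Firm A strictly more in every row), so Firm B never plays it.
On the remaining 2×2 (Invest, Hold vs Neutral, Passive):
Let Firm A play Invest with probability p. Expected payoff against Neutral: 2p + (-3)(1−p) = 5p − 3; against Passive: (-3)p + 3(1−p) = −6p + 3.
Setting these equal: 5p − 3 = −6p + 3 ⇒ 11p = 6 ⇒ p = 6/11, and the value is (5)·(6/11) − 3 = -3/11.
For Firm B: with q = P(Neutral), equating Invest's and Hold's payoffs gives 5q − 3 = −6q + 3 ⇒ q = 6/11.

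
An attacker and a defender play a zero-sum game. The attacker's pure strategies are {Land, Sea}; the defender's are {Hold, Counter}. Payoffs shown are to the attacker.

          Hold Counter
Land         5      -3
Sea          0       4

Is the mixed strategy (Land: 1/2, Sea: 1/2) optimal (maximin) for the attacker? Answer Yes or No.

Against Hold this mix gives (1/2)·5 + (1/2)·0 = 5/2.
Against Counter this mix gives (1/2)·(-3) + (1/2)·4 = 1/2.
The defender will play Counter, holding the attacker to 1/2. Shifting weight toward the row that does better against Counter would raise this floor (the equalizing mix achieves 5/3 against both Counter and Hold), so the proposed strategy is not optimal.

No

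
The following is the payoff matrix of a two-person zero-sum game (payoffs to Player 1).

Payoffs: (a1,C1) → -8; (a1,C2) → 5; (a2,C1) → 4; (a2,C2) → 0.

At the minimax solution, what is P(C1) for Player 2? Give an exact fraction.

Row minima: a1 → -8, a2 → 0; maximin = 0.
Column maxima: C1 → 4, C2 → 5; minimax = 4.
0 ≠ 4, so there is no saddle point; optimal play is mixed.
Let Player 1 play a1 with probability p. Expected payoff against C1: (-8)p + 4(1−p) = −12p + 4; against C2: 5p + 0(1−p) = 5p.
Setting these equal: −12p + 4 = 5p ⇒ −17p = -4 ⇒ p = 4/17, and the value is (-12)·(4/17) + 4 = 20/17.
For Player 2: with q = P(C1), equating a1's and a2's payoffs gives −13q + 5 = 4q ⇒ q = 5/17.

5/17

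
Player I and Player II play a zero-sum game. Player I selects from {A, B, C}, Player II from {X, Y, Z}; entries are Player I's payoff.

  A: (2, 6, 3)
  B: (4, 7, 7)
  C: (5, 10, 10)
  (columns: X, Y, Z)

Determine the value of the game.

Row minima: A → 2, B → 4, C → 5; maximin = 5.
Column maxima: X → 5, Y → 10, Z → 10; minimax = 5.
Since maximin = minimax = 5, there is a saddle point and the value is 5.

5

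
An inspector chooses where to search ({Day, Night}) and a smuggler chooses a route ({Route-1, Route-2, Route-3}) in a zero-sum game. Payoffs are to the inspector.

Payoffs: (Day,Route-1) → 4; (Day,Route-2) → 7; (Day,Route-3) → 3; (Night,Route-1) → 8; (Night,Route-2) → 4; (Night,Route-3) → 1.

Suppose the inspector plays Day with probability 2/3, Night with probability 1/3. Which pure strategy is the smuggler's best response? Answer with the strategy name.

If the smuggler plays Route-1, the inspector's expected payoff is (2/3)·4 + (1/3)·8 = 16/3.
If the smuggler plays Route-2, the inspector's expected payoff is (2/3)·7 + (1/3)·4 = 6.
If the smuggler plays Route-3, the inspector's expected payoff is (2/3)·3 + (1/3)·1 = 7/3.
The smuggler minimizes the inspector's payoff; the smallest is 7/3, so the best response is Route-3.

Route-3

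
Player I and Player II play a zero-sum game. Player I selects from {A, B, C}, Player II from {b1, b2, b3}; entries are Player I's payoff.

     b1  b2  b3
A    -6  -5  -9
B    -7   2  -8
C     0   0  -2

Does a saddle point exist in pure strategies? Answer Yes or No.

Row minima: A → -9, B → -8, C → -2; maximin = -2.
Column maxima: b1 → 0, b2 → 2, b3 → -2; minimax = -2.
maximin = minimax = -2, so a saddle point exists.

Yes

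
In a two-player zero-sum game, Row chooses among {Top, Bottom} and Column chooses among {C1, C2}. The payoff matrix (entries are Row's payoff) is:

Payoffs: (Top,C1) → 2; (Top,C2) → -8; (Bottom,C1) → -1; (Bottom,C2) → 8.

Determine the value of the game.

8/19

Row minima: Top → -8, Bottom → -1; maximin = -1.
Column maxima: C1 → 2, C2 → 8; minimax = 2.
-1 ≠ 2, so there is no saddle point; optimal play is mixed.
Let Row play Top with probability p. Expected payoff against C1: 2p + (-1)(1−p) = 3p − 1; against C2: (-8)p + 8(1−p) = −16p + 8.
Setting these equal: 3p − 1 = −16p + 8 ⇒ 19p = 9 ⇒ p = 9/19, and the value is (3)·(9/19) − 1 = 8/19.
For Column: with q = P(C1), equating Top's and Bottom's payoffs gives 10q − 8 = −9q + 8 ⇒ q = 16/19.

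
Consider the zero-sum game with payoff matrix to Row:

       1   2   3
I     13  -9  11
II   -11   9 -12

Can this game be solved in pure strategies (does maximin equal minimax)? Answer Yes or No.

Row minima: I → -9, II → -12; maximin = -9.
Column maxima: 1 → 13, 2 → 9, 3 → 11; minimax = 9.
-9 ≠ 9, so no pure-strategy equilibrium exists.

No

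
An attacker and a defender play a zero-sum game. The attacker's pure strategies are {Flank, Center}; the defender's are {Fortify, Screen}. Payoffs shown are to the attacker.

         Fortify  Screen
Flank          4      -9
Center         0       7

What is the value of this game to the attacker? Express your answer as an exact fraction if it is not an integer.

7/5

Row minima: Flank → -9, Center → 0; maximin = 0.
Column maxima: Fortify → 4, Screen → 7; minimax = 4.
0 ≠ 4, so there is no saddle point; optimal play is mixed.
Let the attacker play Flank with probability p. Expected payoff against Fortify: 4p + 0(1−p) = 4p; against Screen: (-9)p + 7(1−p) = −16p + 7.
Setting these equal: 4p = −16p + 7 ⇒ 20p = 7 ⇒ p = 7/20, and the value is (4)·(7/20) = 7/5.
For the defender: with q = P(Fortify), equating Flank's and Center's payoffs gives 13q − 9 = −7q + 7 ⇒ q = 4/5.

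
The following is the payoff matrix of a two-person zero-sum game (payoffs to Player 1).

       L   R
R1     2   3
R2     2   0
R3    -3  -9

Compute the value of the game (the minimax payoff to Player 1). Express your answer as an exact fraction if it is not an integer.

2

Row minima: R1 → 2, R2 → 0, R3 → -9; maximin = 2.
Column maxima: L → 2, R → 3; minimax = 2.
Since maximin = minimax = 2, there is a saddle point and the value is 2.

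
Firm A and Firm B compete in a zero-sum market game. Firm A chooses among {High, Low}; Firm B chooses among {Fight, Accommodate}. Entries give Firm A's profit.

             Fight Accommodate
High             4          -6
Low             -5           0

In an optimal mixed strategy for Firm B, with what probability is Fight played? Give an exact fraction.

2/5

Row minima: High → -6, Low → -5; maximin = -5.
Column maxima: Fight → 4, Accommodate → 0; minimax = 0.
-5 ≠ 0, so there is no saddle point; optimal play is mixed.
Let Firm A play High with probability p. Expected payoff against Fight: 4p + (-5)(1−p) = 9p − 5; against Accommodate: (-6)p + 0(1−p) = −6p.
Setting these equal: 9p − 5 = −6p ⇒ 15p = 5 ⇒ p = 1/3, and the value is (9)·(1/3) − 5 = -2.
For Firm B: with q = P(Fight), equating High's and Low's payoffs gives 10q − 6 = −5q ⇒ q = 2/5.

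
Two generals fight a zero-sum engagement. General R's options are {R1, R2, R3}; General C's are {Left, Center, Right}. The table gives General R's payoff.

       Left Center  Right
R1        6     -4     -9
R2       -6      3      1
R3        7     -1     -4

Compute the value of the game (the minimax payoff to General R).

Row minima: R1 → -9, R2 → -6, R3 → -4; maximin = -4.
Column maxima: Left → 7, Center → 3, Right → 1; minimax = 1.
-4 ≠ 1, so there is no saddle point; optimal play is mixed.
R1 is strictly dominated by R3, so General R never plays it.
Center is strictly dominated by Right (it gives General R strictly more in every row), so General C never plays it.
On the remaining 2×2 (R2, R3 vs Left, Right):
Let General R play R2 with probability p. Expected payoff against Left: (-6)p + 7(1−p) = −13p + 7; against Right: 1p + (-4)(1−p) = 5p − 4.
Setting these equal: −13p + 7 = 5p − 4 ⇒ −18p = -11 ⇒ p = 11/18, and the value is (-13)·(11/18) + 7 = -17/18.
For General C: with q = P(Left), equating R2's and R3's payoffs gives −7q + 1 = 11q − 4 ⇒ q = 5/18.

-17/18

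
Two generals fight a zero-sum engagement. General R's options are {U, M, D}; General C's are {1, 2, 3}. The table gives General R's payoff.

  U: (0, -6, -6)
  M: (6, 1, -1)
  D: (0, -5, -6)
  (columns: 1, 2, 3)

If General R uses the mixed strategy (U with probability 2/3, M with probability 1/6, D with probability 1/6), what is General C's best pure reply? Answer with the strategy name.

If General C plays 1, General R's expected payoff is (2/3)·0 + (1/6)·6 + (1/6)·0 = 1.
If General C plays 2, General R's expected payoff is (2/3)·(-6) + (1/6)·1 + (1/6)·(-5) = -14/3.
If General C plays 3, General R's expected payoff is (2/3)·(-6) + (1/6)·(-1) + (1/6)·(-6) = -31/6.
General C minimizes General R's payoff; the smallest is -31/6, so the best response is 3.

3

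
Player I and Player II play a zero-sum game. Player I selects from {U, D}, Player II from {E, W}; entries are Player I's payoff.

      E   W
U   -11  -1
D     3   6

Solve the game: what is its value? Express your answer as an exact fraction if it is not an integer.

Row minima: U → -11, D → 3; maximin = 3.
Column maxima: E → 3, W → 6; minimax = 3.
Since maximin = minimax = 3, there is a saddle point and the value is 3.

3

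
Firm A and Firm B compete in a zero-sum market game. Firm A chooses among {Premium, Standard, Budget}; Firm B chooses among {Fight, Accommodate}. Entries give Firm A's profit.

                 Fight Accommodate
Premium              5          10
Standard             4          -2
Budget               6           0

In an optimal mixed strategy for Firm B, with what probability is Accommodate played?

1/11

Row minima: Premium → 5, Standard → -2, Budget → 0; maximin = 5.
Column maxima: Fight → 6, Accommodate → 10; minimax = 6.
5 ≠ 6, so there is no saddle point; optimal play is mixed.
Standard is strictly dominated by Premium, so Firm A never plays it.
On the remaining 2×2 (Premium, Budget vs Fight, Accommodate):
Let Firm A play Premium with probability p. Expected payoff against Fight: 5p + 6(1−p) = −p + 6; against Accommodate: 10p + 0(1−p) = 10p.
Setting these equal: −p + 6 = 10p ⇒ −11p = -6 ⇒ p = 6/11, and the value is (-1)·(6/11) + 6 = 60/11.
For Firm B: with q = P(Fight), equating Premium's and Budget's payoffs gives −5q + 10 = 6q ⇒ q = 10/11.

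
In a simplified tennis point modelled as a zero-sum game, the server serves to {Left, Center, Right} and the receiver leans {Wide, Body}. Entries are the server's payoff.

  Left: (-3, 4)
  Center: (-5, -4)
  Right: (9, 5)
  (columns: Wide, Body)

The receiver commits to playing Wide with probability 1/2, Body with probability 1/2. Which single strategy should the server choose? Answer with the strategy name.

Expected payoff of Left: (1/2)·(-3) + (1/2)·4 = 1/2.
Expected payoff of Center: (1/2)·(-5) + (1/2)·(-4) = -9/2.
Expected payoff of Right: (1/2)·9 + (1/2)·5 = 7.
The largest is 7, so the server's best response is Right.

Right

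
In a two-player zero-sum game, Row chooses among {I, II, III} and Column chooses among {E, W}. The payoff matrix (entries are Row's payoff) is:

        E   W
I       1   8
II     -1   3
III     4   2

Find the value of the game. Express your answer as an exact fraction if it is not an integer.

10/3

Row minima: I → 1, II → -1, III → 2; maximin = 2.
Column maxima: E → 4, W → 8; minimax = 4.
2 ≠ 4, so there is no saddle point; optimal play is mixed.
II is strictly dominated by I, so Row never plays it.
On the remaining 2×2 (I, III vs E, W):
Let Row play I with probability p. Expected payoff against E: 1p + 4(1−p) = −3p + 4; against W: 8p + 2(1−p) = 6p + 2.
Setting these equal: −3p + 4 = 6p + 2 ⇒ −9p = -2 ⇒ p = 2/9, and the value is (-3)·(2/9) + 4 = 10/3.
For Column: with q = P(E), equating I's and III's payoffs gives −7q + 8 = 2q + 2 ⇒ q = 2/3.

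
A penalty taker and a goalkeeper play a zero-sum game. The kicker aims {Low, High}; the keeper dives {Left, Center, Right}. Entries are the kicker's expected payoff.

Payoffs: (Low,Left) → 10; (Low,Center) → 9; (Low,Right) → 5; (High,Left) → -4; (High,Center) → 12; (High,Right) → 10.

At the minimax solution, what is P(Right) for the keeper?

14/19

Row minima: Low → 5, High → -4; maximin = 5.
Column maxima: Left → 10, Center → 12, Right → 10; minimax = 10.
5 ≠ 10, so there is no saddle point; optimal play is mixed.
Center is strictly dominated by Right (it gives the kicker strictly more in every row), so the keeper never plays it.
On the remaining 2×2 (Low, High vs Left, Right):
Let the kicker play Low with probability p. Expected payoff against Left: 10p + (-4)(1−p) = 14p − 4; against Right: 5p + 10(1−p) = −5p + 10.
Setting these equal: 14p − 4 = −5p + 10 ⇒ 19p = 14 ⇒ p = 14/19, and the value is (14)·(14/19) − 4 = 120/19.
For the keeper: with q = P(Left), equating Low's and High's payoffs gives 5q + 5 = −14q + 10 ⇒ q = 5/19.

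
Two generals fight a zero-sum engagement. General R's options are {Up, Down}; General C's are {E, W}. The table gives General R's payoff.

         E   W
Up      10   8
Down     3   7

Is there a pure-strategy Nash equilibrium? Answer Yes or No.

Row minima: Up → 8, Down → 3; maximin = 8.
Column maxima: E → 10, W → 8; minimax = 8.
maximin = minimax = 8, so a saddle point exists.

Yes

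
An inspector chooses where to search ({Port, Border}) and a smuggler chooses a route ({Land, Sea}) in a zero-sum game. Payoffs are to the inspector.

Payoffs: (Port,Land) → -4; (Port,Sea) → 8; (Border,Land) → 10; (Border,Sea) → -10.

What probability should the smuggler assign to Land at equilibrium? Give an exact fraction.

Row minima: Port → -4, Border → -10; maximin = -4.
Column maxima: Land → 10, Sea → 8; minimax = 8.
-4 ≠ 8, so there is no saddle point; optimal play is mixed.
Let the inspector play Port with probability p. Expected payoff against Land: (-4)p + 10(1−p) = −14p + 10; against Sea: 8p + (-10)(1−p) = 18p − 10.
Setting these equal: −14p + 10 = 18p − 10 ⇒ −32p = -20 ⇒ p = 5/8, and the value is (-14)·(5/8) + 10 = 5/4.
For the smuggler: with q = P(Land), equating Port's and Border's payoffs gives −12q + 8 = 20q − 10 ⇒ q = 9/16.

9/16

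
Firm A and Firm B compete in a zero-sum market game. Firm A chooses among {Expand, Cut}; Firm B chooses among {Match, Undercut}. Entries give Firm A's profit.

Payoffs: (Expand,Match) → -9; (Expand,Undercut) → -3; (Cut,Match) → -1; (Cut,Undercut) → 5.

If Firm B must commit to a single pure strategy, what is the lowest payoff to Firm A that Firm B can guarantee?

-1

Column maxima: Match → -1, Undercut → 5.
The smallest of these is -1.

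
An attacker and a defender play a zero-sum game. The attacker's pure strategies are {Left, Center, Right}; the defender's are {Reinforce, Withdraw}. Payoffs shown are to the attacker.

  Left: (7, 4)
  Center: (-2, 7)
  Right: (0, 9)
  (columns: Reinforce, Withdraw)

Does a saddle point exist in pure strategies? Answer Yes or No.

Row minima: Left → 4, Center → -2, Right → 0; maximin = 4.
Column maxima: Reinforce → 7, Withdraw → 9; minimax = 7.
4 ≠ 7, so no pure-strategy equilibrium exists.

No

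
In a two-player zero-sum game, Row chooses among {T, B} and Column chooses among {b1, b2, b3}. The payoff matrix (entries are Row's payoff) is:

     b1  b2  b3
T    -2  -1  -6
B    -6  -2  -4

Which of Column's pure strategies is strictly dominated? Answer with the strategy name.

b2

b1 holds Row's payoff strictly below b2 in every row: -2 < -1, -6 < -2.
So b2 is strictly dominated for Column.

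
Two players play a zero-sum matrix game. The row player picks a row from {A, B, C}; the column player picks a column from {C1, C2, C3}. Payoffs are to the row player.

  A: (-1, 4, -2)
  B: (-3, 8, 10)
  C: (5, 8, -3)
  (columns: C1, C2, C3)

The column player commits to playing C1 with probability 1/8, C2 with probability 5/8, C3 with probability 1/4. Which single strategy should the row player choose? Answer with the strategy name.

Expected payoff of A: (1/8)·(-1) + (5/8)·4 + (1/4)·(-2) = 15/8.
Expected payoff of B: (1/8)·(-3) + (5/8)·8 + (1/4)·10 = 57/8.
Expected payoff of C: (1/8)·5 + (5/8)·8 + (1/4)·(-3) = 39/8.
The largest is 57/8, so the row player's best response is B.

B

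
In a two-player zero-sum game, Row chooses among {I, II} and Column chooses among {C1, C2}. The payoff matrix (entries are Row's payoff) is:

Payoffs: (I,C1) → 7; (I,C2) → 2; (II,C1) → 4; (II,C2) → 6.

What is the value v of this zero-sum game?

34/7

Row minima: I → 2, II → 4; maximin = 4.
Column maxima: C1 → 7, C2 → 6; minimax = 6.
4 ≠ 6, so there is no saddle point; optimal play is mixed.
Let Row play I with probability p. Expected payoff against C1: 7p + 4(1−p) = 3p + 4; against C2: 2p + 6(1−p) = −4p + 6.
Setting these equal: 3p + 4 = −4p + 6 ⇒ 7p = 2 ⇒ p = 2/7, and the value is (3)·(2/7) + 4 = 34/7.
For Column: with q = P(C1), equating I's and II's payoffs gives 5q + 2 = −2q + 6 ⇒ q = 4/7.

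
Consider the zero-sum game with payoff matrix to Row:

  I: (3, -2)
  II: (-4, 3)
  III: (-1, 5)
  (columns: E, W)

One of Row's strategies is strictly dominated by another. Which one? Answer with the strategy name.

II

III gives a strictly higher payoff than II against every column: -1 > -4, 5 > 3.
So II is strictly dominated and Row never plays it.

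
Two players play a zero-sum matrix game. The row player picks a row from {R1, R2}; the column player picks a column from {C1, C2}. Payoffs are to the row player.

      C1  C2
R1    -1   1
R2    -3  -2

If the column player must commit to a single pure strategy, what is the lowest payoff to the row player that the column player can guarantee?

-1

Column maxima: C1 → -1, C2 → 1.
The smallest of these is -1.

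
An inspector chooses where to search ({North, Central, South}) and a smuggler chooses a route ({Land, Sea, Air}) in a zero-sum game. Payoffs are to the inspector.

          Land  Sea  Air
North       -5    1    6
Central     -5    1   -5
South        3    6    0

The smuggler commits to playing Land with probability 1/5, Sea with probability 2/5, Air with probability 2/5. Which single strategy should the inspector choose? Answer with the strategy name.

Expected payoff of North: (1/5)·(-5) + (2/5)·1 + (2/5)·6 = 9/5.
Expected payoff of Central: (1/5)·(-5) + (2/5)·1 + (2/5)·(-5) = -13/5.
Expected payoff of South: (1/5)·3 + (2/5)·6 + (2/5)·0 = 3.
The largest is 3, so the inspector's best response is South.

South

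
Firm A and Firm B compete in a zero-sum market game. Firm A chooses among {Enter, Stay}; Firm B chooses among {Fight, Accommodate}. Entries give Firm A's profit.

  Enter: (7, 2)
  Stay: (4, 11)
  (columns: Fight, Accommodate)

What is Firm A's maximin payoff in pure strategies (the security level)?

Row minima: Enter → 2, Stay → 4.
The best of these is 4.

4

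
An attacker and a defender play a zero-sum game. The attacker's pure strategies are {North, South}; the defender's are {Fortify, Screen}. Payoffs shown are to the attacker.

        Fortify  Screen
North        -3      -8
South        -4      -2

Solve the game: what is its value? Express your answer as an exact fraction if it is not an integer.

-26/7

Row minima: North → -8, South → -4; maximin = -4.
Column maxima: Fortify → -3, Screen → -2; minimax = -3.
-4 ≠ -3, so there is no saddle point; optimal play is mixed.
Let the attacker play North with probability p. Expected payoff against Fortify: (-3)p + (-4)(1−p) = p − 4; against Screen: (-8)p + (-2)(1−p) = −6p − 2.
Setting these equal: p − 4 = −6p − 2 ⇒ 7p = 2 ⇒ p = 2/7, and the value is (1)·(2/7) − 4 = -26/7.
For the defender: with q = P(Fortify), equating North's and South's payoffs gives 5q − 8 = −2q − 2 ⇒ q = 6/7.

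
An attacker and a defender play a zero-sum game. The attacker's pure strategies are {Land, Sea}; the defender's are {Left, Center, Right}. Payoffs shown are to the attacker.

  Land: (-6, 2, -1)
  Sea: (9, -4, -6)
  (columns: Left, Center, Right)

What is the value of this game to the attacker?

Row minima: Land → -6, Sea → -6; maximin = -6.
Column maxima: Left → 9, Center → 2, Right → -1; minimax = -1.
-6 ≠ -1, so there is no saddle point; optimal play is mixed.
Center is strictly dominated by Right (it gives the attacker strictly more in every row), so the defender never plays it.
On the remaining 2×2 (Land, Sea vs Left, Right):
Let the attacker play Land with probability p. Expected payoff against Left: (-6)p + 9(1−p) = −15p + 9; against Right: (-1)p + (-6)(1−p) = 5p − 6.
Setting these equal: −15p + 9 = 5p − 6 ⇒ −20p = -15 ⇒ p = 3/4, and the value is (-15)·(3/4) + 9 = -9/4.
For the defender: with q = P(Left), equating Land's and Sea's payoffs gives −5q − 1 = 15q − 6 ⇒ q = 1/4.

-9/4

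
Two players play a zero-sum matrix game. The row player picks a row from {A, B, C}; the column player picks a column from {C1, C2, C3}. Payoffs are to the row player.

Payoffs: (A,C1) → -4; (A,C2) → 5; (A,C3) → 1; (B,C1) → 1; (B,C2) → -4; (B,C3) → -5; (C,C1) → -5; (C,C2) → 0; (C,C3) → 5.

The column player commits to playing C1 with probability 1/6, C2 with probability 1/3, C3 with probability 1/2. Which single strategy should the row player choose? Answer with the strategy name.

C

Expected payoff of A: (1/6)·(-4) + (1/3)·5 + (1/2)·1 = 3/2.
Expected payoff of B: (1/6)·1 + (1/3)·(-4) + (1/2)·(-5) = -11/3.
Expected payoff of C: (1/6)·(-5) + (1/3)·0 + (1/2)·5 = 5/3.
The largest is 5/3, so the row player's best response is C.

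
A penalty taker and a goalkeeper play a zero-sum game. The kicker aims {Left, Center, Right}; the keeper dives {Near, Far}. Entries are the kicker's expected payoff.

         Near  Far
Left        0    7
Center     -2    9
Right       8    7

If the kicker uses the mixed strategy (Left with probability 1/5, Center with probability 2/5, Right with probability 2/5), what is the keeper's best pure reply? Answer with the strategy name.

If the keeper plays Near, the kicker's expected payoff is (1/5)·0 + (2/5)·(-2) + (2/5)·8 = 12/5.
If the keeper plays Far, the kicker's expected payoff is (1/5)·7 + (2/5)·9 + (2/5)·7 = 39/5.
The keeper minimizes the kicker's payoff; the smallest is 12/5, so the best response is Near.

Near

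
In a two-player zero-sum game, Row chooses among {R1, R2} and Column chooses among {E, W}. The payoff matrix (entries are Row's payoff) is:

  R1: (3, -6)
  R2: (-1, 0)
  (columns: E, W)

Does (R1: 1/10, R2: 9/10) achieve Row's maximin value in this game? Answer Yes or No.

Yes

Against E this mix gives (1/10)·3 + (9/10)·(-1) = -3/5.
Against W this mix gives (1/10)·(-6) + (9/10)·0 = -3/5.
All of Column's active replies (E, W) yield -3/5, and no column does worse for Row. The mix makes Column indifferent and guarantees -3/5, so it is optimal.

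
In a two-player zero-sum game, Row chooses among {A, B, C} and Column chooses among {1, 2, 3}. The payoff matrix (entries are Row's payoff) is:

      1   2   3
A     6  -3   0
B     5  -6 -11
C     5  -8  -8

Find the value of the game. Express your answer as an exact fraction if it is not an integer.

Row minima: A → -3, B → -11, C → -8; maximin = -3.
Column maxima: 1 → 6, 2 → -3, 3 → 0; minimax = -3.
Since maximin = minimax = -3, there is a saddle point and the value is -3.

-3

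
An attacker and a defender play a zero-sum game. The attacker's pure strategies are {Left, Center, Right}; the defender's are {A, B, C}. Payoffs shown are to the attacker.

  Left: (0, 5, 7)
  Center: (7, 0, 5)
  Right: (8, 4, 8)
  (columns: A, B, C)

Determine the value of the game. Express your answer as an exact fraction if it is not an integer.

40/9

Row minima: Left → 0, Center → 0, Right → 4; maximin = 4.
Column maxima: A → 8, B → 5, C → 8; minimax = 5.
4 ≠ 5, so there is no saddle point; optimal play is mixed.
Center is strictly dominated by Right, so the attacker never plays it.
C is strictly dominated by B (it gives the attacker strictly more in every row), so the defender never plays it.
On the remaining 2×2 (Left, Right vs A, B):
Let the attacker play Left with probability p. Expected payoff against A: 0p + 8(1−p) = −8p + 8; against B: 5p + 4(1−p) = p + 4.
Setting these equal: −8p + 8 = p + 4 ⇒ −9p = -4 ⇒ p = 4/9, and the value is (-8)·(4/9) + 8 = 40/9.
For the defender: with q = P(A), equating Left's and Right's payoffs gives −5q + 5 = 4q + 4 ⇒ q = 1/9.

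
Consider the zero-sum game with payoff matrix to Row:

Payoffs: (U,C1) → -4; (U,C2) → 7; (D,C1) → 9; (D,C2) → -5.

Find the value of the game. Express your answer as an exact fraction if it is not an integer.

43/25

Row minima: U → -4, D → -5; maximin = -4.
Column maxima: C1 → 9, C2 → 7; minimax = 7.
-4 ≠ 7, so there is no saddle point; optimal play is mixed.
Let Row play U with probability p. Expected payoff against C1: (-4)p + 9(1−p) = −13p + 9; against C2: 7p + (-5)(1−p) = 12p − 5.
Setting these equal: −13p + 9 = 12p − 5 ⇒ −25p = -14 ⇒ p = 14/25, and the value is (-13)·(14/25) + 9 = 43/25.
For Column: with q = P(C1), equating U's and D's payoffs gives −11q + 7 = 14q − 5 ⇒ q = 12/25.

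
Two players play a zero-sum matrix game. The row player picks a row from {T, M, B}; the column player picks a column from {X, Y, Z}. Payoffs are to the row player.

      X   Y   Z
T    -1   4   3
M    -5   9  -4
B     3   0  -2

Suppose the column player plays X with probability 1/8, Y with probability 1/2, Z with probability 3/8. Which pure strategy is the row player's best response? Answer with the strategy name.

T

Expected payoff of T: (1/8)·(-1) + (1/2)·4 + (3/8)·3 = 3.
Expected payoff of M: (1/8)·(-5) + (1/2)·9 + (3/8)·(-4) = 19/8.
Expected payoff of B: (1/8)·3 + (1/2)·0 + (3/8)·(-2) = -3/8.
The largest is 3, so the row player's best response is T.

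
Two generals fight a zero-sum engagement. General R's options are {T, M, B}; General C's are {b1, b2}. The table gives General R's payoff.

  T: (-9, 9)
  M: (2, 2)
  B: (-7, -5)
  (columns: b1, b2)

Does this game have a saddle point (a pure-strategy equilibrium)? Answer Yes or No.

Row minima: T → -9, M → 2, B → -7; maximin = 2.
Column maxima: b1 → 2, b2 → 9; minimax = 2.
maximin = minimax = 2, so a saddle point exists.

Yes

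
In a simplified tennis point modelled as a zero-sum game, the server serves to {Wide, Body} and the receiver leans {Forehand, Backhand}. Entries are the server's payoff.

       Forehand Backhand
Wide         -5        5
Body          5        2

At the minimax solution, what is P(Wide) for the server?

Row minima: Wide → -5, Body → 2; maximin = 2.
Column maxima: Forehand → 5, Backhand → 5; minimax = 5.
2 ≠ 5, so there is no saddle point; optimal play is mixed.
Let the server play Wide with probability p. Expected payoff against Forehand: (-5)p + 5(1−p) = −10p + 5; against Backhand: 5p + 2(1−p) = 3p + 2.
Setting these equal: −10p + 5 = 3p + 2 ⇒ −13p = -3 ⇒ p = 3/13, and the value is (-10)·(3/13) + 5 = 35/13.
For the receiver: with q = P(Forehand), equating Wide's and Body's payoffs gives −10q + 5 = 3q + 2 ⇒ q = 3/13.

3/13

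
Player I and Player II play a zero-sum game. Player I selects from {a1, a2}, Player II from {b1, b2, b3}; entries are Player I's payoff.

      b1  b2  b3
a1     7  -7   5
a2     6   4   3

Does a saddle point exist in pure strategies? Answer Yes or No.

Row minima: a1 → -7, a2 → 3; maximin = 3.
Column maxima: b1 → 7, b2 → 4, b3 → 5; minimax = 4.
3 ≠ 4, so no pure-strategy equilibrium exists.

No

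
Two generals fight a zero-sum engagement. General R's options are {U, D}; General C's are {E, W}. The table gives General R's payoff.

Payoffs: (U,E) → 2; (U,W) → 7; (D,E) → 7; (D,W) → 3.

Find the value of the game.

43/9

Row minima: U → 2, D → 3; maximin = 3.
Column maxima: E → 7, W → 7; minimax = 7.
3 ≠ 7, so there is no saddle point; optimal play is mixed.
Let General R play U with probability p. Expected payoff against E: 2p + 7(1−p) = −5p + 7; against W: 7p + 3(1−p) = 4p + 3.
Setting these equal: −5p + 7 = 4p + 3 ⇒ −9p = -4 ⇒ p = 4/9, and the value is (-5)·(4/9) + 7 = 43/9.
For General C: with q = P(E), equating U's and D's payoffs gives −5q + 7 = 4q + 3 ⇒ q = 4/9.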